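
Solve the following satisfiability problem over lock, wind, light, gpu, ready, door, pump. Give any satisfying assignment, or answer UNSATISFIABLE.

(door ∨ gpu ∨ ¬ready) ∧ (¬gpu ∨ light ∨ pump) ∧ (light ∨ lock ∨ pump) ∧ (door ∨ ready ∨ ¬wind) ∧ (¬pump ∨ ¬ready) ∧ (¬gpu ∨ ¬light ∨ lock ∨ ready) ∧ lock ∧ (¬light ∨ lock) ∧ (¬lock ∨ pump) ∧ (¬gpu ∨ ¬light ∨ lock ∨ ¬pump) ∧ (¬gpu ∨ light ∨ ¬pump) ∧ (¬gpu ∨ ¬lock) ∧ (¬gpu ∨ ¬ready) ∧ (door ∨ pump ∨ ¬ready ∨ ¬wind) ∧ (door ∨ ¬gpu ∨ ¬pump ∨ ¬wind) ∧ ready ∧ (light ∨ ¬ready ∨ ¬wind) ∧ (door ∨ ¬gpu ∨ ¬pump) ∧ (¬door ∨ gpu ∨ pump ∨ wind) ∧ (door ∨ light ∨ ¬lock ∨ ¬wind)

No satisfying assignment exists.

Case lock = True:
  (¬lock ∨ pump) forces pump = True.
  (¬pump ∨ ¬ready) forces ready = False.
  Clause (ready) is falsified — contradiction.
Case lock = False:
  Clause (lock) is falsified — contradiction.
Both cases fail, so the formula is unsatisfiable.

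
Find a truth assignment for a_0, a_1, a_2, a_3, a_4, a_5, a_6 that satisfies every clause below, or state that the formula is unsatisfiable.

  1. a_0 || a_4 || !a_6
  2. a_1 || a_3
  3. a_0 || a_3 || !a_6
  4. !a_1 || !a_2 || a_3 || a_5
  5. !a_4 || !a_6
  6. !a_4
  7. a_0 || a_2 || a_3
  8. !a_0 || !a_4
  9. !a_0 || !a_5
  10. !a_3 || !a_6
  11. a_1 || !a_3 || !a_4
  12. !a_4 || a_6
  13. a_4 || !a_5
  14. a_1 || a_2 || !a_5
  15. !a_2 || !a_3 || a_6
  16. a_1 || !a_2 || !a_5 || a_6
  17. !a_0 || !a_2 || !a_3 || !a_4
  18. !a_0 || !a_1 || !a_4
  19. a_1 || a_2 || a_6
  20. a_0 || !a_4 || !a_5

Unit clause (!a_4) forces a_4 = False.
In (a_4 || !a_5) only !a_5 is left, so a_5 = False.
Set a_0 = False.
  then (a_0 || a_4 || !a_6) forces a_6 = False.
Set a_1 = True.
Try a_2 = True:
  (!a_1 || !a_2 || a_3 || a_5) forces a_3 = True.
  clause (!a_2 || !a_3 || a_6) is falsified — backtrack.
So a_2 = False.
  then (a_0 || a_2 || a_3) forces a_3 = True.
All clauses satisfied.

a_0 = False; a_1 = True; a_2 = False; a_3 = True; a_4 = False; a_5 = False; a_6 = False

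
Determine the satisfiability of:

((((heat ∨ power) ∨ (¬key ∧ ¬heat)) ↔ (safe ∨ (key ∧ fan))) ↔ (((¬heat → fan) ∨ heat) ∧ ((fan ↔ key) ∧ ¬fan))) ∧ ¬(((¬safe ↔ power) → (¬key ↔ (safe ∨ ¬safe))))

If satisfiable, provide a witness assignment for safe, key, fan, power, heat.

safe: False; key: True; fan: False; power: True; heat: False

  (((heat ∨ power) ∨ (¬key ∧ ¬heat)) ↔ (safe ∨ (key ∧ fan))) ↔ (((¬heat → fan) ∨ heat) ∧ ((fan ↔ key) ∧ ¬fan)) = True
    ((heat ∨ power) ∨ (¬key ∧ ¬heat)) ↔ (safe ∨ (key ∧ fan)) = False
      (heat ∨ power) ∨ (¬key ∧ ¬heat) = True
        heat ∨ power = True
        ¬key ∧ ¬heat = False
          ¬key = False
          ¬heat = True
      safe ∨ (key ∧ fan) = False
        key ∧ fan = False
    ((¬heat → fan) ∨ heat) ∧ ((fan ↔ key) ∧ ¬fan) = False
      (¬heat → fan) ∨ heat = False
        ¬heat → fan = False
          ¬heat = True
      (fan ↔ key) ∧ ¬fan = False
        fan ↔ key = False
        ¬fan = True
  ¬(((¬safe ↔ power) → (¬key ↔ (safe ∨ ¬safe)))) = True
    (¬safe ↔ power) → (¬key ↔ (safe ∨ ¬safe)) = False
      ¬safe ↔ power = True
        ¬safe = True
      ¬key ↔ (safe ∨ ¬safe) = False
        ¬key = False
        safe ∨ ¬safe = True
          ¬safe = True
Both conjuncts True, so the formula holds.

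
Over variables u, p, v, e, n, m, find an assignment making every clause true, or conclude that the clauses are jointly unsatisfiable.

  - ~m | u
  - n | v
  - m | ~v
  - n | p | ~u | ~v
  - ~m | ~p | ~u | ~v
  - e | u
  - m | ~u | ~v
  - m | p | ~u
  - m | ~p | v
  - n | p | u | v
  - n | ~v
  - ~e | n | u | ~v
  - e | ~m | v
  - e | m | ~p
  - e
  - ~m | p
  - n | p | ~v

u=T, p=T, v=F, e=T, n=T, m=T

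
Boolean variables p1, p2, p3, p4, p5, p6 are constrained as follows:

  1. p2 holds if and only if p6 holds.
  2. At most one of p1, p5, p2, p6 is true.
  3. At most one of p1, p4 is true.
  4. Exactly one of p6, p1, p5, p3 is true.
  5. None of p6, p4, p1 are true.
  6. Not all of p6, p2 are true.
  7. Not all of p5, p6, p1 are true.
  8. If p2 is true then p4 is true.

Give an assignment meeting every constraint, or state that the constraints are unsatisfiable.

p1: False; p2: False; p3: True; p4: False; p5: False; p6: False

  (1) p2=F, p6=F — same ✓
  (2) {p1, p5, p2, p6}: 0 true — at most one ✓
  (3) {p1, p4}: 0 true — at most one ✓
  (4) {p6, p1, p5, p3}: 1 true — exactly one ✓
  (5) {p6, p4, p1}: 0 true — none ✓
  (6) {p6, p2}: 0/2 true — not all ✓
  (7) {p5, p6, p1}: 0/3 true — not all ✓
  (8) p2=F ⇒ p4: vacuous ✓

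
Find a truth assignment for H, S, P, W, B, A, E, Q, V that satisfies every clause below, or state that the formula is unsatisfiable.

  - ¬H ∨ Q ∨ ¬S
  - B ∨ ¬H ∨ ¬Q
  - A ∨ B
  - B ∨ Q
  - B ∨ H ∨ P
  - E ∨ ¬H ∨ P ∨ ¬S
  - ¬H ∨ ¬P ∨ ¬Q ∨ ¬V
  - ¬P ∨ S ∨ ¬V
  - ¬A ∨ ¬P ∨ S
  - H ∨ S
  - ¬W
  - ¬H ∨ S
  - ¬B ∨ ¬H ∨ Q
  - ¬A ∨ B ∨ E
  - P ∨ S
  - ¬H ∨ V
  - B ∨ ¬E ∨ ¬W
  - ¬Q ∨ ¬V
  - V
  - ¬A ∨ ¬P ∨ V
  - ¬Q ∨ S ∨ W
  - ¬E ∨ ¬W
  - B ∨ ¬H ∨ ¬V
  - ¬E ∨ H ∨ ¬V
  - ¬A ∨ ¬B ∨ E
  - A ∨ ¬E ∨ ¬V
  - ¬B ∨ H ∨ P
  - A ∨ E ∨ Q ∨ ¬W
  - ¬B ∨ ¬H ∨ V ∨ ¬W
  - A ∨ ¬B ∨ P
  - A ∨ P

H = False; S = True; P = True; W = False; B = True; A = False; E = False; Q = False; V = True

Unit clause (¬W) forces W = False.
Unit clause (V) forces V = True.
In (¬Q ∨ ¬V) only ¬Q is left, so Q = False.
In (B ∨ Q) only B is left, so B = True.
In (¬B ∨ ¬H ∨ Q) only ¬H is left, so H = False.
In (¬E ∨ H ∨ ¬V) only ¬E is left, so E = False.
In (¬A ∨ ¬B ∨ E) only ¬A is left, so A = False.
In (¬B ∨ H ∨ P) only P is left, so P = True.
In (¬P ∨ S ∨ ¬V) only S is left, so S = True.
All clauses satisfied.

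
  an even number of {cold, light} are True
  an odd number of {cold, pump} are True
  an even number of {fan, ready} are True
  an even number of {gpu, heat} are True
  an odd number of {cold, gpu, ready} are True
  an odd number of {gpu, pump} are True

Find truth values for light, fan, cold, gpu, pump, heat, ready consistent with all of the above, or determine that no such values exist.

light: True, fan: True, cold: True, gpu: True, pump: False, heat: True, ready: True

{cold, light}: 2 true → even ✓
{cold, pump}: 1 true → odd ✓
{fan, ready}: 2 true → even ✓
{gpu, heat}: 2 true → even ✓
{cold, gpu, ready}: 3 true → odd ✓
{gpu, pump}: 1 true → odd ✓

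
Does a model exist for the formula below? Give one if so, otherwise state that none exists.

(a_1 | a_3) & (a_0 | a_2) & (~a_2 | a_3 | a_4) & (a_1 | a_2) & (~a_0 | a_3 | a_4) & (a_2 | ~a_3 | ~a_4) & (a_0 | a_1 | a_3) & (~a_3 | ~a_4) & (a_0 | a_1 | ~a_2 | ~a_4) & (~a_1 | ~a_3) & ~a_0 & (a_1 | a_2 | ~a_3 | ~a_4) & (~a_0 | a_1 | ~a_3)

Unit clause (~a_0) forces a_0 = False.
In (a_0 | a_2) only a_2 is left, so a_2 = True.
Set a_1 = False.
  then (a_1 | a_3) forces a_3 = True.
  then (~a_3 | ~a_4) forces a_4 = False.
All clauses satisfied.

a_0: False, a_1: False, a_2: True, a_3: True, a_4: False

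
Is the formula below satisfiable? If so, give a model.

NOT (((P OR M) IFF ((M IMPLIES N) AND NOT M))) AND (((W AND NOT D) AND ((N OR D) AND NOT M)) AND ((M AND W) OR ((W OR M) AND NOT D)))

N = True, D = False, M = False, P = False, W = True

  NOT (((P OR M) IFF ((M IMPLIES N) AND NOT M))) = True
    (P OR M) IFF ((M IMPLIES N) AND NOT M) = False
      P OR M = False
      (M IMPLIES N) AND NOT M = True
        M IMPLIES N = True
        NOT M = True
  ((W AND NOT D) AND ((N OR D) AND NOT M)) AND ((M AND W) OR ((W OR M) AND NOT D)) = True
    (W AND NOT D) AND ((N OR D) AND NOT M) = True
      W AND NOT D = True
        NOT D = True
      (N OR D) AND NOT M = True
        N OR D = True
        NOT M = True
    (M AND W) OR ((W OR M) AND NOT D) = True
      M AND W = False
      (W OR M) AND NOT D = True
        W OR M = True
        NOT D = True
Both conjuncts True, so the formula holds.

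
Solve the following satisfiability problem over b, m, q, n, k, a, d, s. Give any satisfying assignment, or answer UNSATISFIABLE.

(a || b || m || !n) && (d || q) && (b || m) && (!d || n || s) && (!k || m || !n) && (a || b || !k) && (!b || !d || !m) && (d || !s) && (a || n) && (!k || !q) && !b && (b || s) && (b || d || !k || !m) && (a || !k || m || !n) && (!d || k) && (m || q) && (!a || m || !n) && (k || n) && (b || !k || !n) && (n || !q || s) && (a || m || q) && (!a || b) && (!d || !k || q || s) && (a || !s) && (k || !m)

UNSATISFIABLE

Case b = True:
  Clause (!b) is falsified — contradiction.
Case b = False:
  (b || m) forces m = True.
  (b || s) forces s = True.
  (d || !s) forces d = True.
  (!d || k) forces k = True.
  (a || b || !k) forces a = True.
  Clause (!a || b) is falsified — contradiction.
Both cases fail, so the formula is unsatisfiable.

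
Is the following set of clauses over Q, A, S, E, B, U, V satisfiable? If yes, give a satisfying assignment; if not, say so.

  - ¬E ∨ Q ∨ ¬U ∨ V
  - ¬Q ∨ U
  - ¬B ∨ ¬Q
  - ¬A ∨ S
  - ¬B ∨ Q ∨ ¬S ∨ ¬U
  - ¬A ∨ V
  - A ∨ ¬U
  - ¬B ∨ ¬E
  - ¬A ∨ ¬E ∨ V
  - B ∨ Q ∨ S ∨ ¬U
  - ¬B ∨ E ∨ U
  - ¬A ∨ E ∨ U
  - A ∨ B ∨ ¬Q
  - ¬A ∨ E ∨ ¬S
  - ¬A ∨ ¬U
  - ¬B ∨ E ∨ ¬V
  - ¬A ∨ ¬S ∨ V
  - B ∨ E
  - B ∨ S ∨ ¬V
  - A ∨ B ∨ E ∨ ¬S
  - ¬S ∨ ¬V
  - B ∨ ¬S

Q = False, A = False, S = False, E = True, B = False, U = False, V = False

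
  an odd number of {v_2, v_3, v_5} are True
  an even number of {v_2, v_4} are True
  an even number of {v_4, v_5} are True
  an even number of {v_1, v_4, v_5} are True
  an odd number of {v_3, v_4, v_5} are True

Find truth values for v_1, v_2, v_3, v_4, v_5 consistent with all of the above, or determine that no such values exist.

v_1=F, v_2=T, v_3=T, v_4=T, v_5=T

{v_2, v_3, v_5}: 3 true → odd ✓
{v_2, v_4}: 2 true → even ✓
{v_4, v_5}: 2 true → even ✓
{v_1, v_4, v_5}: 2 true → even ✓
{v_3, v_4, v_5}: 3 true → odd ✓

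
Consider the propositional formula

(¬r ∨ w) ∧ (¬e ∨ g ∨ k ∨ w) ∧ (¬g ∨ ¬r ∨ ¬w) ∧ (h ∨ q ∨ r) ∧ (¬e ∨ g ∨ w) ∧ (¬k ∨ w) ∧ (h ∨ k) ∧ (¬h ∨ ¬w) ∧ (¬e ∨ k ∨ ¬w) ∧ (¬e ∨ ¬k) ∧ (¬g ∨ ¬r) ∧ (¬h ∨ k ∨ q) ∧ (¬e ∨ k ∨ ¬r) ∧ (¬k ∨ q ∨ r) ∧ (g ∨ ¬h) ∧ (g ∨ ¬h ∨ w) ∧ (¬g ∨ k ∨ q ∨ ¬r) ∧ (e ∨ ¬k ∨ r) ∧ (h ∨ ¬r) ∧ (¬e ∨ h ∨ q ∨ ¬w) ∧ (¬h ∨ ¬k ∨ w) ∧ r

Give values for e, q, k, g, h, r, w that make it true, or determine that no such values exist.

Case r = True:
  (¬r ∨ w) forces w = True.
  (¬g ∨ ¬r ∨ ¬w) forces g = False.
  (¬h ∨ ¬w) forces h = False.
  Clause (h ∨ ¬r) is falsified — contradiction.
Case r = False:
  Clause (r) is falsified — contradiction.
Both cases fail, so the formula is unsatisfiable.

The formula is unsatisfiable.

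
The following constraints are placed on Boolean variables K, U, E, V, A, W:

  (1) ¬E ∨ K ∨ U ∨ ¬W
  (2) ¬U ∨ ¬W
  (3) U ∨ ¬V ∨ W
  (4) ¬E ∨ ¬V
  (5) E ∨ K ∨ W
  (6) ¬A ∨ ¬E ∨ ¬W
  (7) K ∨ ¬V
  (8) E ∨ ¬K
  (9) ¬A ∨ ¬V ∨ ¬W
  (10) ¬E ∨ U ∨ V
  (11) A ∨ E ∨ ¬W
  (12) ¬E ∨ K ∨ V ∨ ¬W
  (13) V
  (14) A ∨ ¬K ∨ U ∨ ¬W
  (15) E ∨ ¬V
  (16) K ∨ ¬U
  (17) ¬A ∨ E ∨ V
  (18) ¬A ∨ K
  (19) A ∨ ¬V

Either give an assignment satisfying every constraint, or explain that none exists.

No satisfying assignment exists.

Case V = True:
  (¬E ∨ ¬V) forces E = False.
  Clause (E ∨ ¬V) is falsified — contradiction.
Case V = False:
  Clause (V) is falsified — contradiction.
Both cases fail, so the formula is unsatisfiable.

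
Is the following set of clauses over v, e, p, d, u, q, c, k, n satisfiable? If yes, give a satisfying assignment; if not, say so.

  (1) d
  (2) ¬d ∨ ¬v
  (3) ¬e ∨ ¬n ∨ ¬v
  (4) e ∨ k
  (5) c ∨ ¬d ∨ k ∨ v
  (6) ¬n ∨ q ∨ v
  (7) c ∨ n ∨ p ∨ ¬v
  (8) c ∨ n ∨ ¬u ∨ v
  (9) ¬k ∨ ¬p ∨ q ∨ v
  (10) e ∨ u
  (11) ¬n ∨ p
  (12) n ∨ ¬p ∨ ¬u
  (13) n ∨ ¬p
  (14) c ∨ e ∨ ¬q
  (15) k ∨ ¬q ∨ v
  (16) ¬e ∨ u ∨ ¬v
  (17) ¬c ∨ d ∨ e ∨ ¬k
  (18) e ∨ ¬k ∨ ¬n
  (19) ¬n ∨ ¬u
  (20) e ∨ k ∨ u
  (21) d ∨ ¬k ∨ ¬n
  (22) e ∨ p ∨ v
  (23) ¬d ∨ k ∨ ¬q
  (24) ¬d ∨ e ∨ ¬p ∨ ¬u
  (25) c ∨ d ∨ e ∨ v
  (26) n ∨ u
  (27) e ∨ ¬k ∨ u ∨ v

Unit clause (d) forces d = True.
In (¬d ∨ ¬v) only ¬v is left, so v = False.
Set e = True.
Set p = True.
  then (n ∨ ¬p) forces n = True.
  then (¬n ∨ ¬u) forces u = False.
  then (¬n ∨ q ∨ v) forces q = True.
  then (k ∨ ¬q ∨ v) forces k = True.
Set c = False.
All clauses satisfied.

v: False; e: True; p: True; d: True; u: False; q: True; c: False; k: True; n: True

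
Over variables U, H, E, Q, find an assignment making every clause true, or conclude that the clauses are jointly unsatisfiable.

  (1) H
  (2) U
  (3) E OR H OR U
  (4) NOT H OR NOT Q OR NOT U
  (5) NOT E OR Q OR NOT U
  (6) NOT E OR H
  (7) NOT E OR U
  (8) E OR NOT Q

U: True; H: True; E: False; Q: False

Unit clause (H) forces H = True.
Unit clause (U) forces U = True.
In (NOT H OR NOT Q OR NOT U) only NOT Q is left, so Q = False.
In (NOT E OR Q OR NOT U) only NOT E is left, so E = False.
Check each clause:
  (H): H holds.
  (U): U holds.
  (E OR H OR U): H holds.
  (NOT H OR NOT Q OR NOT U): NOT Q holds.
  (NOT E OR Q OR NOT U): NOT E holds.
  (NOT E OR H): NOT E holds.
  (NOT E OR U): NOT E holds.
  (E OR NOT Q): NOT Q holds.
All clauses satisfied.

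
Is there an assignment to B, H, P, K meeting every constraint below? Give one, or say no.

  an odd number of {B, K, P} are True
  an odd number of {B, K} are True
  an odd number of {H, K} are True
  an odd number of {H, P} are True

B=T, H=T, P=F, K=F

{B, K, P}: 1 true → odd ✓
{B, K}: 1 true → odd ✓
{H, K}: 1 true → odd ✓
{H, P}: 1 true → odd ✓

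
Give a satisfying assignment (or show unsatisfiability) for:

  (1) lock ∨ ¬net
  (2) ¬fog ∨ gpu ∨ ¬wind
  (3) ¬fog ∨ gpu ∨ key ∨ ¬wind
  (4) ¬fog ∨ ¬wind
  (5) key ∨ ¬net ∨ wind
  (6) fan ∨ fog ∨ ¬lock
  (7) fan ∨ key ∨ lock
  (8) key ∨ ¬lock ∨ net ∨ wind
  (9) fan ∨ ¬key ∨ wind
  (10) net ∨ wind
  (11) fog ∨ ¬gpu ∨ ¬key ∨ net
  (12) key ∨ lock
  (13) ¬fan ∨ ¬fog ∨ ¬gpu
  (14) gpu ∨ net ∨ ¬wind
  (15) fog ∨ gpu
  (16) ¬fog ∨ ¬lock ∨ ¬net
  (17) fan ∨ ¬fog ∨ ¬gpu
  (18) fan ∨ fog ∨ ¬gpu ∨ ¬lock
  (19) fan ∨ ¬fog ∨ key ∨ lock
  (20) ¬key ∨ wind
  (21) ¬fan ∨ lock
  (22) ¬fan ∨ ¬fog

Set key = True.
  then (¬key ∨ wind) forces wind = True.
  then (¬fog ∨ ¬wind) forces fog = False.
  then (fog ∨ gpu) forces gpu = True.
  then (fog ∨ ¬gpu ∨ ¬key ∨ net) forces net = True.
  then (lock ∨ ¬net) forces lock = True.
  then (fan ∨ fog ∨ ¬lock) forces fan = True.
All clauses satisfied.

key = True; wind = True; gpu = True; fog = False; net = True; lock = True; fan = True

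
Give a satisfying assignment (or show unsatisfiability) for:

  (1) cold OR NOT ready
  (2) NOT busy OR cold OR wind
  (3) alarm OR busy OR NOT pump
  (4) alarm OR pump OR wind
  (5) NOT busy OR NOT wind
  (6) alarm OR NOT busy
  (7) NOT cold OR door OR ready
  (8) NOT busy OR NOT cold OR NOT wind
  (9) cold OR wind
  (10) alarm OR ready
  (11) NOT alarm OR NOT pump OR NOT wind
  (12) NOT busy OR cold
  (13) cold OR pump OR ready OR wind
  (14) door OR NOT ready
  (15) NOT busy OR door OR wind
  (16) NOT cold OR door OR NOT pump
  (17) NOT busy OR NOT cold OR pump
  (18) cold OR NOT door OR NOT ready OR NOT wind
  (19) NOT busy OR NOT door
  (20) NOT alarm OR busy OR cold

alarm=F, ready=T, busy=F, cold=T, door=T, pump=F, wind=T

Set alarm = False.
  then (alarm OR NOT busy) forces busy = False.
  then (alarm OR ready) forces ready = True.
  then (door OR NOT ready) forces door = True.
  then (cold OR NOT ready) forces cold = True.
  then (alarm OR busy OR NOT pump) forces pump = False.
  then (alarm OR pump OR wind) forces wind = True.
All clauses satisfied.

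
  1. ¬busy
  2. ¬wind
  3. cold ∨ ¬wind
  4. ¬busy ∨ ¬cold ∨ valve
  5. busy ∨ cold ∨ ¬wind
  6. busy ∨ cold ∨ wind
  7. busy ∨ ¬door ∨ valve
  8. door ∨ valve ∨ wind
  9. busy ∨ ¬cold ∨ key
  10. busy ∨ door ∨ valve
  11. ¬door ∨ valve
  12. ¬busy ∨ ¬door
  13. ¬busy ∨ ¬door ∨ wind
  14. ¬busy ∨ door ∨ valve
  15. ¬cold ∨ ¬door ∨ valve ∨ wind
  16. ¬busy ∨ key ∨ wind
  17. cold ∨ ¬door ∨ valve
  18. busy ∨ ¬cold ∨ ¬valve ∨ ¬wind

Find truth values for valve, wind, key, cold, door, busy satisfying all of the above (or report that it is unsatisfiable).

valve = True, wind = False, key = True, cold = True, door = False, busy = False

Unit clause (¬busy) forces busy = False.
Unit clause (¬wind) forces wind = False.
In (busy ∨ cold ∨ wind) only cold is left, so cold = True.
In (busy ∨ ¬cold ∨ key) only key is left, so key = True.
Try valve = False:
  (busy ∨ ¬door ∨ valve) forces door = False.
  clause (door ∨ valve ∨ wind) is falsified — backtrack.
So valve = True.
Set door = False.
All clauses satisfied.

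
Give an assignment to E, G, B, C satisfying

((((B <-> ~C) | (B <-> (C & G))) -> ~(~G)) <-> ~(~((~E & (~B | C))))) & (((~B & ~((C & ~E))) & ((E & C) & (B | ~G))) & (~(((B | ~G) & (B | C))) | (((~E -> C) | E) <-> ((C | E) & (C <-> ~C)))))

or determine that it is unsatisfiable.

UNSATISFIABLE

Case C = True: the formula simplifies to (((~B | (B <-> G)) -> ~(~G)) <-> ~(~(~E))) & (((~B & ~(~E)) & (E & (B | ~G))) & ~((B | ~G))).
  G = True: simplifies to ~(~(~E)) & (((~B & ~(~E)) & (E & B)) & ~B).
    E = True: the conjunct ~(~(~E)) becomes ~(~False) = False.
    E = False: the conjunct ~(~E) becomes ~(~False) = False.
  G = False: the conjunct ~((B | ~G)) becomes ~((B | True)) = False.
Case C = False: the conjunct C is False.
Both cases fail — unsatisfiable.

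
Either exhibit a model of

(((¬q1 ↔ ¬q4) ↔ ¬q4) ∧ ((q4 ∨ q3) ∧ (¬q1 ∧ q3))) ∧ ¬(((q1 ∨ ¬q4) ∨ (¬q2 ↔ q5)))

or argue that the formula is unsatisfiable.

q1 = False, q2 = False, q3 = True, q4 = True, q5 = False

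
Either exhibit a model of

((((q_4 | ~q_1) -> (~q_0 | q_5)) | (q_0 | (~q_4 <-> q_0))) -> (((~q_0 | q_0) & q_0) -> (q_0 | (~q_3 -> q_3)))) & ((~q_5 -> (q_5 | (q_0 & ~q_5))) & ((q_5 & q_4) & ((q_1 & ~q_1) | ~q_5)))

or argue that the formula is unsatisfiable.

No satisfying assignment exists.

Case q_5 = True: the formula simplifies to (((~q_0 | q_0) & q_0) -> (q_0 | (~q_3 -> q_3))) & (q_4 & (q_1 & ~q_1)).
  q_1 = True: the conjunct ~q_1 is False.
  q_1 = False: the conjunct q_1 is False.
Case q_5 = False: the conjunct q_5 is False.
Both cases fail — unsatisfiable.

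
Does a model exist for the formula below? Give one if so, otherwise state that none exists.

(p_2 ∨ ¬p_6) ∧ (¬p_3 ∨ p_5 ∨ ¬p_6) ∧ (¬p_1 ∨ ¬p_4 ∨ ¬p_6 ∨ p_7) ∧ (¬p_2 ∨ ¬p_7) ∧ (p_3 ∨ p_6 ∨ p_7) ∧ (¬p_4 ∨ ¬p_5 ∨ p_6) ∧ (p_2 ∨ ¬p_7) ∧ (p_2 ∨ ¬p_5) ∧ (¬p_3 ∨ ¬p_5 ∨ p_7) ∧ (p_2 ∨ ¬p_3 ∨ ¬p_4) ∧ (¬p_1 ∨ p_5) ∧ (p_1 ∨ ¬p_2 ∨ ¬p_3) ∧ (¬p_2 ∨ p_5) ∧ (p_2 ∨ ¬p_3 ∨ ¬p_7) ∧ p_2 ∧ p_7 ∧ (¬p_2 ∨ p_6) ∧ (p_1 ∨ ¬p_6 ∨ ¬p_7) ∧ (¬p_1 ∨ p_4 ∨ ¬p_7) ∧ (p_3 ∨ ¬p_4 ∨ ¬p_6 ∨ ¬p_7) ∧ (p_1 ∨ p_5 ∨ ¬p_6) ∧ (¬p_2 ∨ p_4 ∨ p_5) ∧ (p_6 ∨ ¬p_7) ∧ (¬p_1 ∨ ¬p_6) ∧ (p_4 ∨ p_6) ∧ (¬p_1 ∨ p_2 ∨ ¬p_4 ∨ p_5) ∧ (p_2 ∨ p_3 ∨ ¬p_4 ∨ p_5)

UNSATISFIABLE

Case p_2 = True:
  (¬p_2 ∨ ¬p_7) forces p_7 = False.
  Clause (p_7) is falsified — contradiction.
Case p_2 = False:
  Clause (p_2) is falsified — contradiction.
Both cases fail, so the formula is unsatisfiable.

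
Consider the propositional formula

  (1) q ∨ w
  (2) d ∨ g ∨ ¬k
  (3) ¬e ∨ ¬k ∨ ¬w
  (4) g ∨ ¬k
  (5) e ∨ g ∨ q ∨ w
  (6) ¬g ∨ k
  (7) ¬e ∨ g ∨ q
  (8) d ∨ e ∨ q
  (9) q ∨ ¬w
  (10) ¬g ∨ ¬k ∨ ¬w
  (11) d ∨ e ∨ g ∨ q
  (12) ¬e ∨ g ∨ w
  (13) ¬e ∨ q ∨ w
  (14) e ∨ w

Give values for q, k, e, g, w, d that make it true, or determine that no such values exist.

Set q = True.
Set k = True.
  then (g ∨ ¬k) forces g = True.
  then (¬g ∨ ¬k ∨ ¬w) forces w = False.
  then (e ∨ w) forces e = True.
Set d = True.
All clauses satisfied.

q = True, k = True, e = True, g = True, w = False, d = True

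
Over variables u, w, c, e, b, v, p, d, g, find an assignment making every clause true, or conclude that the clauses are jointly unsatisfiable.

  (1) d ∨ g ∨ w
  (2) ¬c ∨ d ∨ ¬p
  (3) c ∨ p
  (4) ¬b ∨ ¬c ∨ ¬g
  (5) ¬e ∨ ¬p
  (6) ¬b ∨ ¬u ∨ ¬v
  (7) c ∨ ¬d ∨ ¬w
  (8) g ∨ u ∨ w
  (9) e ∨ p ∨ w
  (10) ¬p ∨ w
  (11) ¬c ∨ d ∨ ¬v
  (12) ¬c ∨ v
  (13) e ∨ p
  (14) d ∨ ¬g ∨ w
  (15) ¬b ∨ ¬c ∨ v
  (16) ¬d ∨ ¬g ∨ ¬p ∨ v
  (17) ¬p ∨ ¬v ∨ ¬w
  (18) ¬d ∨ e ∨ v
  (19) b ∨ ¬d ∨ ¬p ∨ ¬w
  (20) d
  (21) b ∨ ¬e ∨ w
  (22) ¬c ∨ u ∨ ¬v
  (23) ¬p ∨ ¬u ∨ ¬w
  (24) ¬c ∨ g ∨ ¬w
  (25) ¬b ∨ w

u: True; w: True; c: True; e: True; b: False; v: True; p: False; d: True; g: True

Unit clause (d) forces d = True.
Set u = True.
Set w = True.
  then (c ∨ ¬d ∨ ¬w) forces c = True.
  then (¬c ∨ v) forces v = True.
  then (¬p ∨ ¬v ∨ ¬w) forces p = False.
  then (¬c ∨ g ∨ ¬w) forces g = True.
  then (¬b ∨ ¬c ∨ ¬g) forces b = False.
  then (e ∨ p) forces e = True.
All clauses satisfied.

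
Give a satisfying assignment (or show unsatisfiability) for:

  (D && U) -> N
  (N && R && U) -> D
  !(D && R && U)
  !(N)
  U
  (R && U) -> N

R = False, N = False, D = False, U = True

Unit clause (!N) forces N = False.
Unit clause (U) forces U = True.
In (N || !R || !U) only !R is left, so R = False.
In (!D || N || !U) only !D is left, so D = False.
Check each clause:
  (!N): !N holds.
  (U): U holds.
  (!D || !R || !U): !D holds.
  (D || !N || !R || !U): !N holds.
  (N || !R || !U): !R holds.
  (!D || N || !U): !D holds.
All clauses satisfied.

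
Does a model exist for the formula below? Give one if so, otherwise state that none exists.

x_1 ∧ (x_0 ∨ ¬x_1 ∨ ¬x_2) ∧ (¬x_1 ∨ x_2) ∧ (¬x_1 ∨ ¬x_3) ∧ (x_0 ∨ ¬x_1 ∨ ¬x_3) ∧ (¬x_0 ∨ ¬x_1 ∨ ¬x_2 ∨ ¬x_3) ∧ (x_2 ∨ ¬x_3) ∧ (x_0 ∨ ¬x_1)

x_0: True, x_1: True, x_2: True, x_3: False

Unit clause (x_1) forces x_1 = True.
In (¬x_1 ∨ x_2) only x_2 is left, so x_2 = True.
In (¬x_1 ∨ ¬x_3) only ¬x_3 is left, so x_3 = False.
In (x_0 ∨ ¬x_1) only x_0 is left, so x_0 = True.
All clauses satisfied.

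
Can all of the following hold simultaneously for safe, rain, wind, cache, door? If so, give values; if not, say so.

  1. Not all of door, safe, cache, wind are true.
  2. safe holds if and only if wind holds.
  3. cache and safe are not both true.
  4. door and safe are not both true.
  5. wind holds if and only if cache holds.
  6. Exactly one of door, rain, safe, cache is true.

safe: False, rain: True, wind: False, cache: False, door: False

  (1) {door, safe, cache, wind}: 0/4 true — not all ✓
  (2) safe=F, wind=F — same ✓
  (3) cache=F, safe=F — not both ✓
  (4) door=F, safe=F — not both ✓
  (5) wind=F, cache=F — same ✓
  (6) {door, rain, safe, cache}: 1 true — exactly one ✓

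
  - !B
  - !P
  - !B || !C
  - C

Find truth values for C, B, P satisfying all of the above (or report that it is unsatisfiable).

Unit clause (!B) forces B = False.
Unit clause (!P) forces P = False.
Unit clause (C) forces C = True.
All clauses satisfied.

C = True, B = False, P = False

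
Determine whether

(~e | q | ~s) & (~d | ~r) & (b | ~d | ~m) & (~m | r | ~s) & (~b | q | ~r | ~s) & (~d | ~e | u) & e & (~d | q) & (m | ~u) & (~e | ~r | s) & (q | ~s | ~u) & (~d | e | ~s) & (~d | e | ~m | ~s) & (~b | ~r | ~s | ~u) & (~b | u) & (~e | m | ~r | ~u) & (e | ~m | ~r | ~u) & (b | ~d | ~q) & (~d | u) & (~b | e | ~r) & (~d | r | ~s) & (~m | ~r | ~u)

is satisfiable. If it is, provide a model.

Unit clause (e) forces e = True.
Set u = False.
  then (~d | ~e | u) forces d = False.
  then (~b | u) forces b = False.
Set q = True.
Set s = True.
Set m = False.
Set r = False.
All clauses satisfied.

u=F, q=T, s=T, d=F, m=F, r=F, e=T, b=F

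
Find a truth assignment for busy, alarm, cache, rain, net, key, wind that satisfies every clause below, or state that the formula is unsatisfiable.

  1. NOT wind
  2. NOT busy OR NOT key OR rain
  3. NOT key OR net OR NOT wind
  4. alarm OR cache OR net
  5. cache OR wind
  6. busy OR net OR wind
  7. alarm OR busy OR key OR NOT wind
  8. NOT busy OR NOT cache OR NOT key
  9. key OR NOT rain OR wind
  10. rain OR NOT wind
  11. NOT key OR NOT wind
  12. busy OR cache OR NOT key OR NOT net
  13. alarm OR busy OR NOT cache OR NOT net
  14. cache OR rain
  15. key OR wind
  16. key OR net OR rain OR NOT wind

busy=F; alarm=T; cache=T; rain=F; net=T; key=T; wind=F

Unit clause (NOT wind) forces wind = False.
In (cache OR wind) only cache is left, so cache = True.
In (key OR wind) only key is left, so key = True.
In (NOT busy OR NOT cache OR NOT key) only NOT busy is left, so busy = False.
In (busy OR net OR wind) only net is left, so net = True.
In (alarm OR busy OR NOT cache OR NOT net) only alarm is left, so alarm = True.
Set rain = False.
All clauses satisfied.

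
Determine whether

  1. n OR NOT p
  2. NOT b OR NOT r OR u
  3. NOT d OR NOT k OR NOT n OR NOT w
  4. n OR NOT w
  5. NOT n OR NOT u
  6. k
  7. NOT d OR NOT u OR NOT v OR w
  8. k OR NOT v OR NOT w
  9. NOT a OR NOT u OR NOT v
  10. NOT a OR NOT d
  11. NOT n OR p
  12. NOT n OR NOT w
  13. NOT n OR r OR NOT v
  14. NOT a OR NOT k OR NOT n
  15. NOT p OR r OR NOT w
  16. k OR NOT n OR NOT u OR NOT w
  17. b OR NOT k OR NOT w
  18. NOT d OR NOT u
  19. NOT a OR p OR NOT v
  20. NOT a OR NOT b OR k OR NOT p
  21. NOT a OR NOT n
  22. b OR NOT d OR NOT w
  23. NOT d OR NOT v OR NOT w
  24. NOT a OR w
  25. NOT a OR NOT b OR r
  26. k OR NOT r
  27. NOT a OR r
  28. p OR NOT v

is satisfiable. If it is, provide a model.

n=F, w=F, a=F, u=F, p=F, d=T, b=F, k=T, r=F, v=F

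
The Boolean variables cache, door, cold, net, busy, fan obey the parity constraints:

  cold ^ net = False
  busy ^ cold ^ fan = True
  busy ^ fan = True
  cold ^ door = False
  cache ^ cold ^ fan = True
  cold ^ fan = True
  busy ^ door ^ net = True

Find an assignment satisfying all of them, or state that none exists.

Adding constraints 1, 2, 4, 6, 7 mod 2: every variable appears an even number of times on the left, so the left side is 0.
But the right sides sum to 1 (mod 2). 0 ≠ 1 — the system is inconsistent.

The formula is unsatisfiable.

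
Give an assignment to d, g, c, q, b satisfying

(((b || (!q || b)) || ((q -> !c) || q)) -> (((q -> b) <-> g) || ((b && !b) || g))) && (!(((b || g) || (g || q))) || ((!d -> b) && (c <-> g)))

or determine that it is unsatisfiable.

d = True, g = True, c = True, q = True, b = False

  ((b || (!q || b)) || ((q -> !c) || q)) -> (((q -> b) <-> g) || ((b && !b) || g)) = True
    (b || (!q || b)) || ((q -> !c) || q) = True
      b || (!q || b) = False
        !q || b = False
          !q = False
      (q -> !c) || q = True
        q -> !c = False
          !c = False
    ((q -> b) <-> g) || ((b && !b) || g) = True
      (q -> b) <-> g = False
        q -> b = False
      (b && !b) || g = True
        b && !b = False
          !b = True
  !(((b || g) || (g || q))) || ((!d -> b) && (c <-> g)) = True
    !(((b || g) || (g || q))) = False
      (b || g) || (g || q) = True
        b || g = True
        g || q = True
    (!d -> b) && (c <-> g) = True
      !d -> b = True
        !d = False
      c <-> g = True
Both conjuncts True, so the formula holds.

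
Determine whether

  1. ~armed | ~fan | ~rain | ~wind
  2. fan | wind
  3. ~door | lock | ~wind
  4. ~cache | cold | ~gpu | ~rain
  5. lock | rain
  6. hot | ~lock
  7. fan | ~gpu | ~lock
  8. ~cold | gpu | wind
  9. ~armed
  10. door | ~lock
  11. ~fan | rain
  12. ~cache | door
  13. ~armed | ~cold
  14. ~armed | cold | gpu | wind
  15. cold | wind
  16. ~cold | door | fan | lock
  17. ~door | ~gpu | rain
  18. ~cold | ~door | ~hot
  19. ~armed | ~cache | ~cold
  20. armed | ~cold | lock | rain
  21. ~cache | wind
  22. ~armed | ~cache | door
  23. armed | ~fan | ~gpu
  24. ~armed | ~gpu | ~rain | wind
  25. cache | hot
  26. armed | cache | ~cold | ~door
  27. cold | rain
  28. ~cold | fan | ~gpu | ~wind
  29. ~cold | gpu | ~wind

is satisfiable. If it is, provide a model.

Unit clause (~armed) forces armed = False.
Set door = True.
Set lock = True.
  then (hot | ~lock) forces hot = True.
  then (~cold | ~door | ~hot) forces cold = False.
  then (cold | rain) forces rain = True.
  then (cold | wind) forces wind = True.
Set fan = True.
  then (armed | ~fan | ~gpu) forces gpu = False.
Set cache = False.
All clauses satisfied.

door = True, lock = True, wind = True, rain = True, fan = True, hot = True, cold = False, gpu = False, cache = False, armed = False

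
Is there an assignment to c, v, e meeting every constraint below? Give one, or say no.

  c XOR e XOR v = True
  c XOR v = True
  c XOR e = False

c=F, v=T, e=F

c XOR e XOR v = F XOR F XOR T = True ✓
c XOR v = F XOR T = True ✓
c XOR e = F XOR F = False ✓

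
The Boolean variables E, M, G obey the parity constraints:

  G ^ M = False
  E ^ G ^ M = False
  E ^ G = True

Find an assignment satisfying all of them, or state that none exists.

E = False, M = True, G = True

G ^ M = T ^ T = False ✓
E ^ G ^ M = F ^ T ^ T = False ✓
E ^ G = F ^ T = True ✓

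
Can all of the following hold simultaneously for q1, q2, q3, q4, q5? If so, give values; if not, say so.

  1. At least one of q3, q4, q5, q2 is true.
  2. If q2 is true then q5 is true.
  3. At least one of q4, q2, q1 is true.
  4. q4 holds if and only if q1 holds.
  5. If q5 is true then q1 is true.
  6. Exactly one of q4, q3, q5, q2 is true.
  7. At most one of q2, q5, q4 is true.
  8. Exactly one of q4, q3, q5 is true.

q1 = True, q2 = False, q3 = False, q4 = True, q5 = False

  (1) {q3, q4, q5, q2}: 1 true — at least one ✓
  (2) q2=F ⇒ q5: vacuous ✓
  (3) {q4, q2, q1}: 2 true — at least one ✓
  (4) q4=T, q1=T — same ✓
  (5) q5=F ⇒ q1: vacuous ✓
  (6) {q4, q3, q5, q2}: 1 true — exactly one ✓
  (7) {q2, q5, q4}: 1 true — at most one ✓
  (8) {q4, q3, q5}: 1 true — exactly one ✓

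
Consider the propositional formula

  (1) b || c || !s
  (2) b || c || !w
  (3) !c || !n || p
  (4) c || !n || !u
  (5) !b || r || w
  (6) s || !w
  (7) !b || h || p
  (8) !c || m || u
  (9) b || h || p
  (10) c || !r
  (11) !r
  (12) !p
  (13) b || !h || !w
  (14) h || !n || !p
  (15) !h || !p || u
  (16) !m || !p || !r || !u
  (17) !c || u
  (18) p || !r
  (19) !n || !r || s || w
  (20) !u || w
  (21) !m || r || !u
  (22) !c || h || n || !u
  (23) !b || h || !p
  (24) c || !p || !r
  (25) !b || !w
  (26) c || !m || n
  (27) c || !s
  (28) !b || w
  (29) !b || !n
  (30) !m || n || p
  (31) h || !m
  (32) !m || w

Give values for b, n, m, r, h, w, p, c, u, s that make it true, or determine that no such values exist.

b = False; n = True; m = False; r = False; h = True; w = False; p = False; c = False; u = False; s = False

Unit clause (!r) forces r = False.
Unit clause (!p) forces p = False.
Try b = True:
  (!b || r || w) forces w = True.
  clause (!b || !w) is falsified — backtrack.
So b = False.
  then (b || h || p) forces h = True.
  then (b || !h || !w) forces w = False.
  then (!u || w) forces u = False.
  then (!m || w) forces m = False.
  then (!c || m || u) forces c = False.
  then (c || !s) forces s = False.
Set n = True.
All clauses satisfied.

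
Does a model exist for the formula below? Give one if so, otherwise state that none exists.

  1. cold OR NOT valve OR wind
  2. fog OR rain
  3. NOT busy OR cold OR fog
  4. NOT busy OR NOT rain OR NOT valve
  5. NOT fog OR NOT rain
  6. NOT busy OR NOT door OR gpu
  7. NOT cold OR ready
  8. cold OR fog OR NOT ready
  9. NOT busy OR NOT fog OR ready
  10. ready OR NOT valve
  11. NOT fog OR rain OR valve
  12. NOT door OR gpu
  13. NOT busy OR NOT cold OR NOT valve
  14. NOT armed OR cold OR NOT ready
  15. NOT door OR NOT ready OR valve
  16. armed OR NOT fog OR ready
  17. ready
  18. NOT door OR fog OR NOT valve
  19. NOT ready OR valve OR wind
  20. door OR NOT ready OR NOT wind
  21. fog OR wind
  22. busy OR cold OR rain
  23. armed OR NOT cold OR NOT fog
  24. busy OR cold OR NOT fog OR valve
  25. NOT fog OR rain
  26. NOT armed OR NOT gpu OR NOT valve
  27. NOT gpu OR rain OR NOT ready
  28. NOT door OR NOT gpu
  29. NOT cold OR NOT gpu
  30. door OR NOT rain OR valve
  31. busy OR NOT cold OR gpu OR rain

Case rain = True:
  (NOT fog OR NOT rain) forces fog = False.
  (ready) forces ready = True.
  (cold OR fog OR NOT ready) forces cold = True.
  (fog OR wind) forces wind = True.
  (door OR NOT ready OR NOT wind) forces door = True.
  (NOT door OR gpu) forces gpu = True.
  Clause (NOT door OR NOT gpu) is falsified — contradiction.
Case rain = False:
  (fog OR rain) forces fog = True.
  Clause (NOT fog OR rain) is falsified — contradiction.
Both cases fail, so the formula is unsatisfiable.

No satisfying assignment exists.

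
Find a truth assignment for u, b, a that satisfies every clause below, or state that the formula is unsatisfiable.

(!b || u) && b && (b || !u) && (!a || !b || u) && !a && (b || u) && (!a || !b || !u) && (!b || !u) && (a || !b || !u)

Case b = True:
  (!b || u) forces u = True.
  Clause (!b || !u) is falsified — contradiction.
Case b = False:
  Clause (b) is falsified — contradiction.
Both cases fail, so the formula is unsatisfiable.

No satisfying assignment exists.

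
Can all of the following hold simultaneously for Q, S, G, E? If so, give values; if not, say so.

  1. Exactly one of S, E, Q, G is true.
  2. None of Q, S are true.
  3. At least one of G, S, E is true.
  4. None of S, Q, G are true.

Q = False, S = False, G = False, E = True

  (1) {S, E, Q, G}: 1 true — exactly one ✓
  (2) {Q, S}: 0 true — none ✓
  (3) {G, S, E}: 1 true — at least one ✓
  (4) {S, Q, G}: 0 true — none ✓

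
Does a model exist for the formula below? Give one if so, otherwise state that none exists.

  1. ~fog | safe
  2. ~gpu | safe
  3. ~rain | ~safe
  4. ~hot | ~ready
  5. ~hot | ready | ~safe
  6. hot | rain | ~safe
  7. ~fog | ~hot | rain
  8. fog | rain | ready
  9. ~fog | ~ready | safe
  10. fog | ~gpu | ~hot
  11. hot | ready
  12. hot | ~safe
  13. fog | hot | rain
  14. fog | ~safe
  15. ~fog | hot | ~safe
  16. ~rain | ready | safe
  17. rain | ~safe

gpu=F, hot=F, ready=T, rain=T, fog=F, safe=F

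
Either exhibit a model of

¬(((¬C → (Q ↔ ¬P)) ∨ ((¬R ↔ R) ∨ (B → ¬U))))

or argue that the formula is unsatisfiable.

Q = False, B = True, P = False, C = False, R = False, U = True

  ¬(((¬C → (Q ↔ ¬P)) ∨ ((¬R ↔ R) ∨ (B → ¬U)))) = True
    (¬C → (Q ↔ ¬P)) ∨ ((¬R ↔ R) ∨ (B → ¬U)) = False
      ¬C → (Q ↔ ¬P) = False
        ¬C = True
        Q ↔ ¬P = False
          ¬P = True
      (¬R ↔ R) ∨ (B → ¬U) = False
        ¬R ↔ R = False
          ¬R = True
        B → ¬U = False
          ¬U = False
The formula evaluates to True.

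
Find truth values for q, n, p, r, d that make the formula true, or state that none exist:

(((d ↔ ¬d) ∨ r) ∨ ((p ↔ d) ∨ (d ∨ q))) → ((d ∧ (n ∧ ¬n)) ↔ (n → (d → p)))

q = False; n = True; p = False; r = False; d = True

  (((d ↔ ¬d) ∨ r) ∨ ((p ↔ d) ∨ (d ∨ q))) → ((d ∧ (n ∧ ¬n)) ↔ (n → (d → p))) = True
    ((d ↔ ¬d) ∨ r) ∨ ((p ↔ d) ∨ (d ∨ q)) = True
      (d ↔ ¬d) ∨ r = False
        d ↔ ¬d = False
          ¬d = False
      (p ↔ d) ∨ (d ∨ q) = True
        p ↔ d = False
        d ∨ q = True
    (d ∧ (n ∧ ¬n)) ↔ (n → (d → p)) = True
      d ∧ (n ∧ ¬n) = False
        n ∧ ¬n = False
          ¬n = False
      n → (d → p) = False
        d → p = False
The formula evaluates to True.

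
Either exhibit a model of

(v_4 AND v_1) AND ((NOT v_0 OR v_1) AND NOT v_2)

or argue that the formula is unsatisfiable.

v_0 = False; v_1 = True; v_2 = False; v_4 = True

  v_4 AND v_1 = True
  (NOT v_0 OR v_1) AND NOT v_2 = True
    NOT v_0 OR v_1 = True
      NOT v_0 = True
    NOT v_2 = True
Both conjuncts True, so the formula holds.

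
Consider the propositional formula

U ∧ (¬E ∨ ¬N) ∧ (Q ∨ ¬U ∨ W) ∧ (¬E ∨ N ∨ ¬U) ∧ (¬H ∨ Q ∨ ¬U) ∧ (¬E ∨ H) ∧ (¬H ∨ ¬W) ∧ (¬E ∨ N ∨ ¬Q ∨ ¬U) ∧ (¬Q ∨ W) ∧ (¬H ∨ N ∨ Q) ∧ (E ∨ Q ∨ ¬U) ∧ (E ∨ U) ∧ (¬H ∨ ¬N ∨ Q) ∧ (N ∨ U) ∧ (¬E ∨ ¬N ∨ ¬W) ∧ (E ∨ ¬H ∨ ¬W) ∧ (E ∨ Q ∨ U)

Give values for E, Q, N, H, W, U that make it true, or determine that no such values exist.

E=F, Q=T, N=T, H=F, W=T, U=T

Unit clause (U) forces U = True.
Try E = True:
  (¬E ∨ ¬N) forces N = False.
  clause (¬E ∨ N ∨ ¬U) is falsified — backtrack.
So E = False.
  then (E ∨ Q ∨ ¬U) forces Q = True.
  then (¬Q ∨ W) forces W = True.
  then (E ∨ ¬H ∨ ¬W) forces H = False.
Set N = True.
All clauses satisfied.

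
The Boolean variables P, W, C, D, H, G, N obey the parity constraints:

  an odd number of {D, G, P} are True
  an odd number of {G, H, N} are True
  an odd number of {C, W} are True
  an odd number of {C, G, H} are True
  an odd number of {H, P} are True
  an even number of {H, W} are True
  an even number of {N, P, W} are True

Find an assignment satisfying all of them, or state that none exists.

P = True; W = False; C = True; D = False; H = False; G = False; N = True

{D, G, P}: 1 true → odd ✓
{G, H, N}: 1 true → odd ✓
{C, W}: 1 true → odd ✓
{C, G, H}: 1 true → odd ✓
{H, P}: 1 true → odd ✓
{H, W}: 0 true → even ✓
{N, P, W}: 2 true → even ✓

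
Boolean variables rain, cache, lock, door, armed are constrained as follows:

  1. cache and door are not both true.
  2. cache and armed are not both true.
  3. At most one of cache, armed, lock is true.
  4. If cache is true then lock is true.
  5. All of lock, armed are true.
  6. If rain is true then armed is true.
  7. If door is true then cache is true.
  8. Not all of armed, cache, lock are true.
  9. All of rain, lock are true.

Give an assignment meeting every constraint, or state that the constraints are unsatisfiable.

Case lock = True:
  (3) with lock=T forces cache = False.
  (3) with lock=T forces armed = False.
  Constraint (5) is violated (armed=F) — contradiction.
Case lock = False:
  Constraint (5) is violated (lock=F) — contradiction.
Both cases fail — unsatisfiable.

No satisfying assignment exists.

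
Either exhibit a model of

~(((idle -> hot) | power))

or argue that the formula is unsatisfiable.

hot: False, power: False, idle: True

  ~(((idle -> hot) | power)) = True
    (idle -> hot) | power = False
      idle -> hot = False
The formula evaluates to True.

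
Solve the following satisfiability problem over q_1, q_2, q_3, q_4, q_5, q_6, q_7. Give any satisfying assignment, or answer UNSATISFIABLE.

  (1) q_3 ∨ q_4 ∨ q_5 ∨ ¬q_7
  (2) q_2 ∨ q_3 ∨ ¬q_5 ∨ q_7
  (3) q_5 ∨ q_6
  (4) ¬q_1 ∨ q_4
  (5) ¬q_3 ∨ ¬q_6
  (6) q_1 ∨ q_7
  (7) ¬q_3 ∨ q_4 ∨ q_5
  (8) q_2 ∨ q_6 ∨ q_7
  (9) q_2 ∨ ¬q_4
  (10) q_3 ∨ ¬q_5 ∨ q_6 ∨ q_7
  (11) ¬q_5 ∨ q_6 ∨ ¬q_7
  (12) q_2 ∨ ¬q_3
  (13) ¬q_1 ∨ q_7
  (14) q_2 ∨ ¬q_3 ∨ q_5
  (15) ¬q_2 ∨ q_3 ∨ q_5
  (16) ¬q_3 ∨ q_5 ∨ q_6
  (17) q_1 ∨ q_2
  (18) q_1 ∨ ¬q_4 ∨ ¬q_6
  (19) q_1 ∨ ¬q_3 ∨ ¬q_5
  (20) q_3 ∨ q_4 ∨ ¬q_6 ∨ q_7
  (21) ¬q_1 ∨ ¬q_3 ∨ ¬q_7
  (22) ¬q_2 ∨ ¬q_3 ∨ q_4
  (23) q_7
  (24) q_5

q_1: False, q_2: True, q_3: False, q_4: False, q_5: True, q_6: True, q_7: True

Unit clause (q_7) forces q_7 = True.
Unit clause (q_5) forces q_5 = True.
In (¬q_5 ∨ q_6 ∨ ¬q_7) only q_6 is left, so q_6 = True.
In (¬q_3 ∨ ¬q_6) only ¬q_3 is left, so q_3 = False.
Set q_1 = False.
  then (q_1 ∨ q_2) forces q_2 = True.
  then (q_1 ∨ ¬q_4 ∨ ¬q_6) forces q_4 = False.
All clauses satisfied.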